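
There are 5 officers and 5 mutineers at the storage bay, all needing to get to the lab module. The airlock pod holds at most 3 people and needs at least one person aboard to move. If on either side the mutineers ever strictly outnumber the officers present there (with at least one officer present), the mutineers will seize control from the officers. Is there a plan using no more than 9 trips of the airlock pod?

No

Counting alone: each trip to the lab module takes at most 3 across and each return brings at least 1 back, so after t trips out (and t−1 returns) at most 3t − (t−1) of the 10 are across; that first reaches 10 at t = 5, so at least 9 crossings are needed.
The safety rule pushes this higher. Following every safe sequence of crossings, the most of the 10 that can be at the lab module as the airlock pod arrives there on crossing 9 is 9 — never all 10.
So the move cannot be finished within 9 crossings. (The shortest complete plan takes 11:)
1. 2 mutineers → the lab module.  (the storage bay: 5O 3M; the lab module: 0O 2M)
2. 1 mutineer ← the storage bay.  (the storage bay: 5O 4M; the lab module: 0O 1M)
3. 3 mutineers → the lab module.  (the storage bay: 5O 1M; the lab module: 0O 4M)
4. 1 mutineer ← the storage bay.  (the storage bay: 5O 2M; the lab module: 0O 3M)
5. 3 officers → the lab module.  (the storage bay: 2O 2M; the lab module: 3O 3M)
6. 1 officer and 1 mutineer ← the storage bay.  (the storage bay: 3O 3M; the lab module: 2O 2M)
7. 3 officers → the lab module.  (the storage bay: 0O 3M; the lab module: 5O 2M)
8. 1 mutineer ← the storage bay.  (the storage bay: 0O 4M; the lab module: 5O 1M)
9. 2 mutineers → the lab module.  (the storage bay: 0O 2M; the lab module: 5O 3M)
10. 1 mutineer ← the storage bay.  (the storage bay: 0O 3M; the lab module: 5O 2M)
11. 3 mutineers → the lab module.  (the storage bay: 0O 0M; the lab module: 5O 5M)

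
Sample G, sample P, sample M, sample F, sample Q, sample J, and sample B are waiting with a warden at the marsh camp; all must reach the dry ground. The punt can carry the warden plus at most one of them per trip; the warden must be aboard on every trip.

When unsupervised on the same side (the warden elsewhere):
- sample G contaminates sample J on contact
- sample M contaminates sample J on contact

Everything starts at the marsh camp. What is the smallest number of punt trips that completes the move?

15

Counting alone: the warden can take at most 1 across per trip to the dry ground, so moving all 7 needs at least 7 loaded trips out, with a return between consecutive ones — at least 13 crossings.
The safety rule pushes this higher. Following every safe sequence of crossings, the most of the 7 that can be at the dry ground as the punt arrives there on crossing 13 is 6 — never all 7.
So no plan with fewer than 15 crossings exists, and this one achieves 15:
1. Warden goes to the dry ground with sample J.  [the marsh camp: sample B, sample F, sample G, sample M, sample P, sample Q | the dry ground: sample J]
2. Warden goes back to the marsh camp alone.  [the marsh camp: sample B, sample F, sample G, sample M, sample P, sample Q | the dry ground: sample J]
3. Warden goes to the dry ground with sample G.  [the marsh camp: sample B, sample F, sample M, sample P, sample Q | the dry ground: sample G, sample J]
4. Warden goes back to the marsh camp with sample J.  [the marsh camp: sample B, sample F, sample J, sample M, sample P, sample Q | the dry ground: sample G]
5. Warden goes to the dry ground with sample M.  [the marsh camp: sample B, sample F, sample J, sample P, sample Q | the dry ground: sample G, sample M]
6. Warden goes back to the marsh camp alone.  [the marsh camp: sample B, sample F, sample J, sample P, sample Q | the dry ground: sample G, sample M]
7. Warden goes to the dry ground with sample P.  [the marsh camp: sample B, sample F, sample J, sample Q | the dry ground: sample G, sample M, sample P]
8. Warden goes back to the marsh camp alone.  [the marsh camp: sample B, sample F, sample J, sample Q | the dry ground: sample G, sample M, sample P]
9. Warden goes to the dry ground with sample F.  [the marsh camp: sample B, sample J, sample Q | the dry ground: sample F, sample G, sample M, sample P]
10. Warden goes back to the marsh camp alone.  [the marsh camp: sample B, sample J, sample Q | the dry ground: sample F, sample G, sample M, sample P]
11. Warden goes to the dry ground with sample Q.  [the marsh camp: sample B, sample J | the dry ground: sample F, sample G, sample M, sample P, sample Q]
12. Warden goes back to the marsh camp alone.  [the marsh camp: sample B, sample J | the dry ground: sample F, sample G, sample M, sample P, sample Q]
13. Warden goes to the dry ground with sample B.  [the marsh camp: sample J | the dry ground: sample B, sample F, sample G, sample M, sample P, sample Q]
14. Warden goes back to the marsh camp alone.  [the marsh camp: sample J | the dry ground: sample B, sample F, sample G, sample M, sample P, sample Q]
15. Warden goes to the dry ground with sample J.  [the marsh camp: — | the dry ground: sample B, sample F, sample G, sample J, sample M, sample P, sample Q]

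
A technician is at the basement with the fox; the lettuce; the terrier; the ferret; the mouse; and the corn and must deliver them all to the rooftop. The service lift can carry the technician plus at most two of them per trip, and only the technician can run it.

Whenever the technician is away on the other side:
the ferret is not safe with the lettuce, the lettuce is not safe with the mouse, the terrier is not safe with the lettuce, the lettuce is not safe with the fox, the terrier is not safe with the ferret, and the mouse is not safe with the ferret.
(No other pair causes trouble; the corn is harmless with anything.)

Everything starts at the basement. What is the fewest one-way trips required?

Counting alone: the technician can take at most 2 across per trip to the rooftop, so moving all 6 needs at least 3 loaded trips out, with a return between consecutive ones — at least 5 crossings.
The safety rule pushes this higher. Following every safe sequence of crossings, the most of the 6 that can be at the rooftop as the service lift arrives there on crossings 5, 7 is 4, 5 respectively — never all 6.
So no plan with fewer than 9 crossings exists, and this one achieves 9:
1. Technician goes to the rooftop with the ferret and the lettuce.
2. Technician goes back to the basement with the lettuce.
3. Technician goes to the rooftop with the fox and the lettuce.
4. Technician goes back to the basement with the lettuce.
5. Technician goes to the rooftop with the corn and the lettuce.
6. Technician goes back to the basement with the lettuce.
7. Technician goes to the rooftop with the mouse and the terrier.
8. Technician goes back to the basement with the ferret.
9. Technician goes to the rooftop with the ferret and the lettuce.

9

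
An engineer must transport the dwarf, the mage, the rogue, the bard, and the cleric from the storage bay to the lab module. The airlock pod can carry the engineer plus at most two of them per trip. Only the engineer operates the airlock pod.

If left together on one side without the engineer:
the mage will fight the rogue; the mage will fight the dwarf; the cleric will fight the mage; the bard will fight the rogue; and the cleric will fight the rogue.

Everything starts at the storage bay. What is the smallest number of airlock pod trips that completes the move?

Counting alone: the engineer can take at most 2 across per trip to the lab module, so moving all 5 needs at least 3 loaded trips out, with a return between consecutive ones — at least 5 crossings.
The safety rule pushes this higher. Following every safe sequence of crossings, the most of the 5 that can be at the lab module as the airlock pod arrives there on crossing 5 is 4 — never all 5.
So no plan with fewer than 7 crossings exists, and this one achieves 7:
1. Engineer goes to the lab module with the mage and the rogue.  [the storage bay: the bard, the cleric, the dwarf | the lab module: the mage, the rogue]
2. Engineer goes back to the storage bay with the mage.  [the storage bay: the bard, the cleric, the dwarf, the mage | the lab module: the rogue]
3. Engineer goes to the lab module with the dwarf and the mage.  [the storage bay: the bard, the cleric | the lab module: the dwarf, the mage, the rogue]
4. Engineer goes back to the storage bay with the mage.  [the storage bay: the bard, the cleric, the mage | the lab module: the dwarf, the rogue]
5. Engineer goes to the lab module with the bard and the cleric.  [the storage bay: the mage | the lab module: the bard, the cleric, the dwarf, the rogue]
6. Engineer goes back to the storage bay with the rogue.  [the storage bay: the mage, the rogue | the lab module: the bard, the cleric, the dwarf]
7. Engineer goes to the lab module with the mage and the rogue.  [the storage bay: — | the lab module: the bard, the cleric, the dwarf, the mage, the rogue]

7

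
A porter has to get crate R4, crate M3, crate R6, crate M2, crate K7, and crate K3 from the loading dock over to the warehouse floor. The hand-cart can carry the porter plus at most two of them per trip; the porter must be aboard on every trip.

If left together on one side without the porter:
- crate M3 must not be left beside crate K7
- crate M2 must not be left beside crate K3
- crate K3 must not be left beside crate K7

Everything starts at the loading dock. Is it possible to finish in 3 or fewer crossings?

No

Counting alone: the porter can take at most 2 across per trip to the warehouse floor, so moving all 6 needs at least 3 loaded trips out, with a return between consecutive ones — at least 5 crossings.
Since 3 < 5, 3 crossings cannot be enough. (The shortest complete plan in fact takes 5:)
1. Porter goes to the warehouse floor with crate K3 and crate M3.  [the loading dock: crate K7, crate M2, crate R4, crate R6 | the warehouse floor: crate K3, crate M3]
2. Porter goes back to the loading dock alone.  [the loading dock: crate K7, crate M2, crate R4, crate R6 | the warehouse floor: crate K3, crate M3]
3. Porter goes to the warehouse floor with crate R4 and crate R6.  [the loading dock: crate K7, crate M2 | the warehouse floor: crate K3, crate M3, crate R4, crate R6]
4. Porter goes back to the loading dock alone.  [the loading dock: crate K7, crate M2 | the warehouse floor: crate K3, crate M3, crate R4, crate R6]
5. Porter goes to the warehouse floor with crate K7 and crate M2.  [the loading dock: — | the warehouse floor: crate K3, crate K7, crate M2, crate M3, crate R4, crate R6]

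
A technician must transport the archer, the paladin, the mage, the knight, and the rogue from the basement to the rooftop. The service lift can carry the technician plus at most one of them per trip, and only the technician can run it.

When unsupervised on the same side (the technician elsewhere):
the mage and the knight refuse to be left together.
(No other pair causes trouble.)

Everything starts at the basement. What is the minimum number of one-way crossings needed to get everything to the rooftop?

9

Counting alone: the technician can take at most 1 across per trip to the rooftop, so moving all 5 needs at least 5 loaded trips out, with a return between consecutive ones — at least 9 crossings.
The plan below uses exactly 9 crossings, so it is optimal:
1. Technician goes to the rooftop with the mage.
2. Technician goes back to the basement alone.
3. Technician goes to the rooftop with the archer.
4. Technician goes back to the basement alone.
5. Technician goes to the rooftop with the paladin.
6. Technician goes back to the basement alone.
7. Technician goes to the rooftop with the rogue.
8. Technician goes back to the basement alone.
9. Technician goes to the rooftop with the knight.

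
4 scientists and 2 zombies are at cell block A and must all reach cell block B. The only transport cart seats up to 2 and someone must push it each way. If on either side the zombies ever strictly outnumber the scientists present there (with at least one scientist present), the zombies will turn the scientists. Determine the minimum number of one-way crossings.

9

Counting alone: each trip to cell block B takes at most 2 across and each return brings at least 1 back, so after t trips out (and t−1 returns) at most 2t − (t−1) of the 6 are across; that first reaches 6 at t = 5, so at least 9 crossings are needed.
The plan below uses exactly 9 crossings, so it is optimal:
1. 2 zombies → cell block B.  (cell block A: 4S 0Z; cell block B: 0S 2Z)
2. 1 zombie ← cell block A.  (cell block A: 4S 1Z; cell block B: 0S 1Z)
3. 2 scientists → cell block B.  (cell block A: 2S 1Z; cell block B: 2S 1Z)
4. 1 zombie ← cell block A.  (cell block A: 2S 2Z; cell block B: 2S 0Z)
5. 2 zombies → cell block B.  (cell block A: 2S 0Z; cell block B: 2S 2Z)
6. 1 zombie ← cell block A.  (cell block A: 2S 1Z; cell block B: 2S 1Z)
7. 1 scientist and 1 zombie → cell block B.  (cell block A: 1S 0Z; cell block B: 3S 2Z)
8. 1 zombie ← cell block A.  (cell block A: 1S 1Z; cell block B: 3S 1Z)
9. 1 scientist and 1 zombie → cell block B.  (cell block A: 0S 0Z; cell block B: 4S 2Z)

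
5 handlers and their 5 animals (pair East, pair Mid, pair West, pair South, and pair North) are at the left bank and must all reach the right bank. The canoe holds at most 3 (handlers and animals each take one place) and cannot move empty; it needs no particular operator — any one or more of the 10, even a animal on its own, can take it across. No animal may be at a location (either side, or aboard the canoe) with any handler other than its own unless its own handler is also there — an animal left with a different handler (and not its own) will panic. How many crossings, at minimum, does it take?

Counting alone: each trip to the right bank takes at most 3 across and each return brings at least 1 back, so after t trips out (and t−1 returns) at most 3t − (t−1) of the 10 are across; that first reaches 10 at t = 5, so at least 9 crossings are needed.
The safety rule pushes this higher. Following every safe sequence of crossings, the most of the 10 that can be at the right bank as the canoe arrives there on crossing 9 is 9 — never all 10.
So no plan with fewer than 11 crossings exists, and this one achieves 11:
1. animal East and handler East cross → the right bank.
2. handler East crosses ← the left bank.
3. animal Mid, animal South, and animal West cross → the right bank.
4. animal East crosses ← the left bank.
5. handler Mid, handler South, and handler West cross → the right bank.
6. animal Mid and handler Mid cross ← the left bank.
7. handler East, handler Mid, and handler North cross → the right bank.
8. animal West crosses ← the left bank.
9. animal East and animal Mid cross → the right bank.
10. animal East crosses ← the left bank.
11. animal East, animal North, and animal West cross → the right bank.

11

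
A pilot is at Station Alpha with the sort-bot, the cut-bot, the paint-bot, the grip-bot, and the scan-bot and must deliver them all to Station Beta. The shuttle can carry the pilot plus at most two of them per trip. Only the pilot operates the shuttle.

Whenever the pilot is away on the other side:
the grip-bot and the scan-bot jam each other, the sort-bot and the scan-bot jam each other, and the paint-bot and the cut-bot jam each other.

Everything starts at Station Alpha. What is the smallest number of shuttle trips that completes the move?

Counting alone: the pilot can take at most 2 across per trip to Station Beta, so moving all 5 needs at least 3 loaded trips out, with a return between consecutive ones — at least 5 crossings.
The plan below uses exactly 5 crossings, so it is optimal:
1. Pilot goes to Station Beta with the cut-bot and the scan-bot.  [Station Alpha: the grip-bot, the paint-bot, the sort-bot | Station Beta: the cut-bot, the scan-bot]
2. Pilot goes back to Station Alpha alone.  [Station Alpha: the grip-bot, the paint-bot, the sort-bot | Station Beta: the cut-bot, the scan-bot]
3. Pilot goes to Station Beta with the grip-bot and the sort-bot.  [Station Alpha: the paint-bot | Station Beta: the cut-bot, the grip-bot, the scan-bot, the sort-bot]
4. Pilot goes back to Station Alpha with the scan-bot.  [Station Alpha: the paint-bot, the scan-bot | Station Beta: the cut-bot, the grip-bot, the sort-bot]
5. Pilot goes to Station Beta with the paint-bot and the scan-bot.  [Station Alpha: — | Station Beta: the cut-bot, the grip-bot, the paint-bot, the scan-bot, the sort-bot]

5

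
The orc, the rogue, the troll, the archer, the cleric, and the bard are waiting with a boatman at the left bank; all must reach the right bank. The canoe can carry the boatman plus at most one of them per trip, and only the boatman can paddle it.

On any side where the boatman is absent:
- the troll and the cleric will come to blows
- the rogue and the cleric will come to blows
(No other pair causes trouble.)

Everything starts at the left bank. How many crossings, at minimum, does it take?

Counting alone: the boatman can take at most 1 across per trip to the right bank, so moving all 6 needs at least 6 loaded trips out, with a return between consecutive ones — at least 11 crossings.
The safety rule pushes this higher. Following every safe sequence of crossings, the most of the 6 that can be at the right bank as the canoe arrives there on crossing 11 is 5 — never all 6.
So no plan with fewer than 13 crossings exists, and this one achieves 13:
1. Boatman goes to the right bank with the cleric.  [the left bank: the archer, the bard, the orc, the rogue, the troll | the right bank: the cleric]
2. Boatman goes back to the left bank alone.  [the left bank: the archer, the bard, the orc, the rogue, the troll | the right bank: the cleric]
3. Boatman goes to the right bank with the orc.  [the left bank: the archer, the bard, the rogue, the troll | the right bank: the cleric, the orc]
4. Boatman goes back to the left bank alone.  [the left bank: the archer, the bard, the rogue, the troll | the right bank: the cleric, the orc]
5. Boatman goes to the right bank with the rogue.  [the left bank: the archer, the bard, the troll | the right bank: the cleric, the orc, the rogue]
6. Boatman goes back to the left bank with the cleric.  [the left bank: the archer, the bard, the cleric, the troll | the right bank: the orc, the rogue]
7. Boatman goes to the right bank with the troll.  [the left bank: the archer, the bard, the cleric | the right bank: the orc, the rogue, the troll]
8. Boatman goes back to the left bank alone.  [the left bank: the archer, the bard, the cleric | the right bank: the orc, the rogue, the troll]
9. Boatman goes to the right bank with the archer.  [the left bank: the bard, the cleric | the right bank: the archer, the orc, the rogue, the troll]
10. Boatman goes back to the left bank alone.  [the left bank: the bard, the cleric | the right bank: the archer, the orc, the rogue, the troll]
11. Boatman goes to the right bank with the bard.  [the left bank: the cleric | the right bank: the archer, the bard, the orc, the rogue, the troll]
12. Boatman goes back to the left bank alone.  [the left bank: the cleric | the right bank: the archer, the bard, the orc, the rogue, the troll]
13. Boatman goes to the right bank with the cleric.  [the left bank: — | the right bank: the archer, the bard, the cleric, the orc, the rogue, the troll]

13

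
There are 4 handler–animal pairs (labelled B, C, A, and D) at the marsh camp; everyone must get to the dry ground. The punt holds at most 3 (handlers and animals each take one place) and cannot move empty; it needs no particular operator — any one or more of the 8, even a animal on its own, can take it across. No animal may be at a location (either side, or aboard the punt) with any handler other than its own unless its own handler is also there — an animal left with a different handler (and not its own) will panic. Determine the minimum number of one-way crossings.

9

Counting alone: each trip to the dry ground takes at most 3 across and each return brings at least 1 back, so after t trips out (and t−1 returns) at most 3t − (t−1) of the 8 are across; that first reaches 8 at t = 4, so at least 7 crossings are needed.
The safety rule pushes this higher. Following every safe sequence of crossings, the most of the 8 that can be at the dry ground as the punt arrives there on crossing 7 is 7 — never all 8.
So no plan with fewer than 9 crossings exists, and this one achieves 9:
1. animal B and handler B cross → the dry ground.
2. handler B crosses ← the marsh camp.
3. animal C, handler B, and handler C cross → the dry ground.
4. animal B and handler B cross ← the marsh camp.
5. handler A, handler B, and handler D cross → the dry ground.
6. animal C crosses ← the marsh camp.
7. animal B and animal C cross → the dry ground.
8. animal B crosses ← the marsh camp.
9. animal A, animal B, and animal D cross → the dry ground.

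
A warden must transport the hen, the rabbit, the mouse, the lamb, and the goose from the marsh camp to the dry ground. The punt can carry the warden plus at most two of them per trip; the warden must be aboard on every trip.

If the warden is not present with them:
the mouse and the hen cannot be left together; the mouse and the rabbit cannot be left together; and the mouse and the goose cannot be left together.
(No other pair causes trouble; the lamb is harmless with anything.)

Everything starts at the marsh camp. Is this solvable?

1. Warden goes to the dry ground with the hen and the mouse.  [the marsh camp: the goose, the lamb, the rabbit | the dry ground: the hen, the mouse]
2. Warden goes back to the marsh camp with the mouse.  [the marsh camp: the goose, the lamb, the mouse, the rabbit | the dry ground: the hen]
3. Warden goes to the dry ground with the goose and the rabbit.  [the marsh camp: the lamb, the mouse | the dry ground: the goose, the hen, the rabbit]
4. Warden goes back to the marsh camp alone.  [the marsh camp: the lamb, the mouse | the dry ground: the goose, the hen, the rabbit]
5. Warden goes to the dry ground with the lamb and the mouse.  [the marsh camp: — | the dry ground: the goose, the hen, the lamb, the mouse, the rabbit]

Yes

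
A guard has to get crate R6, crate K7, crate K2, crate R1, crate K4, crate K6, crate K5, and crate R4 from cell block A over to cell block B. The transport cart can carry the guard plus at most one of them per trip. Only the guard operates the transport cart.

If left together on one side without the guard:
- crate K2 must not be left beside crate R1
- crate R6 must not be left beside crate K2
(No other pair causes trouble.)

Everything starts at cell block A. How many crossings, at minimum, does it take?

Counting alone: the guard can take at most 1 across per trip to cell block B, so moving all 8 needs at least 8 loaded trips out, with a return between consecutive ones — at least 15 crossings.
The safety rule pushes this higher. Following every safe sequence of crossings, the most of the 8 that can be at cell block B as the transport cart arrives there on crossing 15 is 7 — never all 8.
So no plan with fewer than 17 crossings exists, and this one achieves 17:
1. Guard goes to cell block B with crate K2.  [cell block A: crate K4, crate K5, crate K6, crate K7, crate R1, crate R4, crate R6 | cell block B: crate K2]
2. Guard goes back to cell block A alone.  [cell block A: crate K4, crate K5, crate K6, crate K7, crate R1, crate R4, crate R6 | cell block B: crate K2]
3. Guard goes to cell block B with crate R6.  [cell block A: crate K4, crate K5, crate K6, crate K7, crate R1, crate R4 | cell block B: crate K2, crate R6]
4. Guard goes back to cell block A with crate K2.  [cell block A: crate K2, crate K4, crate K5, crate K6, crate K7, crate R1, crate R4 | cell block B: crate R6]
5. Guard goes to cell block B with crate R1.  [cell block A: crate K2, crate K4, crate K5, crate K6, crate K7, crate R4 | cell block B: crate R1, crate R6]
6. Guard goes back to cell block A alone.  [cell block A: crate K2, crate K4, crate K5, crate K6, crate K7, crate R4 | cell block B: crate R1, crate R6]
7. Guard goes to cell block B with crate K7.  [cell block A: crate K2, crate K4, crate K5, crate K6, crate R4 | cell block B: crate K7, crate R1, crate R6]
8. Guard goes back to cell block A alone.  [cell block A: crate K2, crate K4, crate K5, crate K6, crate R4 | cell block B: crate K7, crate R1, crate R6]
9. Guard goes to cell block B with crate K4.  [cell block A: crate K2, crate K5, crate K6, crate R4 | cell block B: crate K4, crate K7, crate R1, crate R6]
10. Guard goes back to cell block A alone.  [cell block A: crate K2, crate K5, crate K6, crate R4 | cell block B: crate K4, crate K7, crate R1, crate R6]
11. Guard goes to cell block B with crate K6.  [cell block A: crate K2, crate K5, crate R4 | cell block B: crate K4, crate K6, crate K7, crate R1, crate R6]
12. Guard goes back to cell block A alone.  [cell block A: crate K2, crate K5, crate R4 | cell block B: crate K4, crate K6, crate K7, crate R1, crate R6]
13. Guard goes to cell block B with crate K5.  [cell block A: crate K2, crate R4 | cell block B: crate K4, crate K5, crate K6, crate K7, crate R1, crate R6]
14. Guard goes back to cell block A alone.  [cell block A: crate K2, crate R4 | cell block B: crate K4, crate K5, crate K6, crate K7, crate R1, crate R6]
15. Guard goes to cell block B with crate R4.  [cell block A: crate K2 | cell block B: crate K4, crate K5, crate K6, crate K7, crate R1, crate R4, crate R6]
16. Guard goes back to cell block A alone.  [cell block A: crate K2 | cell block B: crate K4, crate K5, crate K6, crate K7, crate R1, crate R4, crate R6]
17. Guard goes to cell block B with crate K2.  [cell block A: — | cell block B: crate K2, crate K4, crate K5, crate K6, crate K7, crate R1, crate R4, crate R6]

17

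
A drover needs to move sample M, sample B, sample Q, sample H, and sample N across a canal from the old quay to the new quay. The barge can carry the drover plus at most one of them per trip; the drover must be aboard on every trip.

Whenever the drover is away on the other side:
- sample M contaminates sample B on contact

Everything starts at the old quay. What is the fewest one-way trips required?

9

Counting alone: the drover can take at most 1 across per trip to the new quay, so moving all 5 needs at least 5 loaded trips out, with a return between consecutive ones — at least 9 crossings.
The plan below uses exactly 9 crossings, so it is optimal:
1. Drover goes to the new quay with sample M.  [the old quay: sample B, sample H, sample N, sample Q | the new quay: sample M]
2. Drover goes back to the old quay alone.  [the old quay: sample B, sample H, sample N, sample Q | the new quay: sample M]
3. Drover goes to the new quay with sample Q.  [the old quay: sample B, sample H, sample N | the new quay: sample M, sample Q]
4. Drover goes back to the old quay alone.  [the old quay: sample B, sample H, sample N | the new quay: sample M, sample Q]
5. Drover goes to the new quay with sample H.  [the old quay: sample B, sample N | the new quay: sample H, sample M, sample Q]
6. Drover goes back to the old quay alone.  [the old quay: sample B, sample N | the new quay: sample H, sample M, sample Q]
7. Drover goes to the new quay with sample N.  [the old quay: sample B | the new quay: sample H, sample M, sample N, sample Q]
8. Drover goes back to the old quay alone.  [the old quay: sample B | the new quay: sample H, sample M, sample N, sample Q]
9. Drover goes to the new quay with sample B.  [the old quay: — | the new quay: sample B, sample H, sample M, sample N, sample Q]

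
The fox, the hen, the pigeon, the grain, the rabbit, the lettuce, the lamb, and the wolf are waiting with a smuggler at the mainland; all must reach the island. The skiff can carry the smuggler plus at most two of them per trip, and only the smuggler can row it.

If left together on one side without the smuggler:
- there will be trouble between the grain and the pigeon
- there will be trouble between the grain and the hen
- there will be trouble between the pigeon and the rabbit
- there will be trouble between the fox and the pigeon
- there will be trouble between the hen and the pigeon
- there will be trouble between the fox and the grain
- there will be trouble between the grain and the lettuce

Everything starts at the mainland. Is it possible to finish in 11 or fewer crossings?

Counting alone: the smuggler can take at most 2 across per trip to the island, so moving all 8 needs at least 4 loaded trips out, with a return between consecutive ones — at least 7 crossings.
The safety rule pushes this higher. Following every safe sequence of crossings, the most of the 8 that can be at the island as the skiff arrives there on crossings 7, 9, 11 is 5, 6, 7 respectively — never all 8.
So the move cannot be finished within 11 crossings. (The shortest complete plan takes 13:)
1. Smuggler goes to the island with the grain and the pigeon.
2. Smuggler goes back to the mainland with the pigeon.
3. Smuggler goes to the island with the pigeon and the rabbit.
4. Smuggler goes back to the mainland with the pigeon.
5. Smuggler goes to the island with the fox and the hen.
6. Smuggler goes back to the mainland with the grain.
7. Smuggler goes to the island with the lettuce and the pigeon.
8. Smuggler goes back to the mainland with the pigeon.
9. Smuggler goes to the island with the lamb and the pigeon.
10. Smuggler goes back to the mainland with the pigeon.
11. Smuggler goes to the island with the pigeon and the wolf.
12. Smuggler goes back to the mainland with the pigeon.
13. Smuggler goes to the island with the grain and the pigeon.

No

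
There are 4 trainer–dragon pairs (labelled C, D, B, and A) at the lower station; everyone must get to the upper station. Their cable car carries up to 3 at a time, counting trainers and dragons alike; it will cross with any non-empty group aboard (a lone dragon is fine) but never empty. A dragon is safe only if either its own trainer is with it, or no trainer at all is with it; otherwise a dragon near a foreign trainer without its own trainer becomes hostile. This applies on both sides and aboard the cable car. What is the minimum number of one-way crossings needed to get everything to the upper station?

9

Counting alone: each trip to the upper station takes at most 3 across and each return brings at least 1 back, so after t trips out (and t−1 returns) at most 3t − (t−1) of the 8 are across; that first reaches 8 at t = 4, so at least 7 crossings are needed.
The safety rule pushes this higher. Following every safe sequence of crossings, the most of the 8 that can be at the upper station as the cable car arrives there on crossing 7 is 7 — never all 8.
So no plan with fewer than 9 crossings exists, and this one achieves 9:
1. dragon C and trainer C cross → the upper station.
2. trainer C crosses ← the lower station.
3. dragon D, trainer C, and trainer D cross → the upper station.
4. dragon C and trainer C cross ← the lower station.
5. trainer A, trainer B, and trainer C cross → the upper station.
6. dragon D crosses ← the lower station.
7. dragon C and dragon D cross → the upper station.
8. dragon C crosses ← the lower station.
9. dragon A, dragon B, and dragon C cross → the upper station.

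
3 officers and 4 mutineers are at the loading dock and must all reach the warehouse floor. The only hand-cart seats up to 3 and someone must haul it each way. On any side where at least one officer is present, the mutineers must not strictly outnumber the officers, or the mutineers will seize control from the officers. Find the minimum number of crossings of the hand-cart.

The mutineers already outnumber the officers at the loading dock before anyone moves, so the starting position itself is disallowed.

impossible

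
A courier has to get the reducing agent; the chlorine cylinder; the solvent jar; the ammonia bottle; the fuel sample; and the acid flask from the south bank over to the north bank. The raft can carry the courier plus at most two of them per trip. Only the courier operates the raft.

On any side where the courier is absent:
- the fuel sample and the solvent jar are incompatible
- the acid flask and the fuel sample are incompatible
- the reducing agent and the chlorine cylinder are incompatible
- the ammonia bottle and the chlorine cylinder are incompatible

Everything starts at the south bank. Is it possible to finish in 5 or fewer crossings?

Counting alone: the courier can take at most 2 across per trip to the north bank, so moving all 6 needs at least 3 loaded trips out, with a return between consecutive ones — at least 5 crossings.
The safety rule pushes this higher. Following every safe sequence of crossings, the most of the 6 that can be at the north bank as the raft arrives there on crossing 5 is 5 — never all 6.
So the move cannot be finished within 5 crossings. (The shortest complete plan takes 7:)
1. Courier goes to the north bank with the chlorine cylinder and the fuel sample.
2. Courier goes back to the south bank alone.
3. Courier goes to the north bank with the reducing agent and the solvent jar.
4. Courier goes back to the south bank with the chlorine cylinder and the fuel sample.
5. Courier goes to the north bank with the acid flask and the ammonia bottle.
6. Courier goes back to the south bank alone.
7. Courier goes to the north bank with the chlorine cylinder and the fuel sample.

No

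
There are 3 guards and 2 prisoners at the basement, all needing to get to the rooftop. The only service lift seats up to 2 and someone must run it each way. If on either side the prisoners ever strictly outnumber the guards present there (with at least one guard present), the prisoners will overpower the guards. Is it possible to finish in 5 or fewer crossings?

No

Counting alone: each trip to the rooftop takes at most 2 across and each return brings at least 1 back, so after t trips out (and t−1 returns) at most 2t − (t−1) of the 5 are across; that first reaches 5 at t = 4, so at least 7 crossings are needed.
Since 5 < 7, 5 crossings cannot be enough. (The shortest complete plan in fact takes 7:)
1. 2 prisoners → the rooftop.  (the basement: 3G 0P; the rooftop: 0G 2P)
2. 1 prisoner ← the basement.  (the basement: 3G 1P; the rooftop: 0G 1P)
3. 2 guards → the rooftop.  (the basement: 1G 1P; the rooftop: 2G 1P)
4. 1 guard ← the basement.  (the basement: 2G 1P; the rooftop: 1G 1P)
5. 1 guard and 1 prisoner → the rooftop.  (the basement: 1G 0P; the rooftop: 2G 2P)
6. 1 prisoner ← the basement.  (the basement: 1G 1P; the rooftop: 2G 1P)
7. 1 guard and 1 prisoner → the rooftop.  (the basement: 0G 0P; the rooftop: 3G 2P)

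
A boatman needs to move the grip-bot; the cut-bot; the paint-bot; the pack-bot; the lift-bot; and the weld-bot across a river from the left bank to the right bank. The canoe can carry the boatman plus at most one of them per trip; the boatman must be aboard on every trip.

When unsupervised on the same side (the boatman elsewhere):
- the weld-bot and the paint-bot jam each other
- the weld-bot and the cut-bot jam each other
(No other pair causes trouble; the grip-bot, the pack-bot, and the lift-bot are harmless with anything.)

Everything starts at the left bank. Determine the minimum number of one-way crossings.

Counting alone: the boatman can take at most 1 across per trip to the right bank, so moving all 6 needs at least 6 loaded trips out, with a return between consecutive ones — at least 11 crossings.
The safety rule pushes this higher. Following every safe sequence of crossings, the most of the 6 that can be at the right bank as the canoe arrives there on crossing 11 is 5 — never all 6.
So no plan with fewer than 13 crossings exists, and this one achieves 13:
1. Boatman goes to the right bank with the weld-bot.  [the left bank: the cut-bot, the grip-bot, the lift-bot, the pack-bot, the paint-bot | the right bank: the weld-bot]
2. Boatman goes back to the left bank alone.  [the left bank: the cut-bot, the grip-bot, the lift-bot, the pack-bot, the paint-bot | the right bank: the weld-bot]
3. Boatman goes to the right bank with the grip-bot.  [the left bank: the cut-bot, the lift-bot, the pack-bot, the paint-bot | the right bank: the grip-bot, the weld-bot]
4. Boatman goes back to the left bank alone.  [the left bank: the cut-bot, the lift-bot, the pack-bot, the paint-bot | the right bank: the grip-bot, the weld-bot]
5. Boatman goes to the right bank with the cut-bot.  [the left bank: the lift-bot, the pack-bot, the paint-bot | the right bank: the cut-bot, the grip-bot, the weld-bot]
6. Boatman goes back to the left bank with the weld-bot.  [the left bank: the lift-bot, the pack-bot, the paint-bot, the weld-bot | the right bank: the cut-bot, the grip-bot]
7. Boatman goes to the right bank with the paint-bot.  [the left bank: the lift-bot, the pack-bot, the weld-bot | the right bank: the cut-bot, the grip-bot, the paint-bot]
8. Boatman goes back to the left bank alone.  [the left bank: the lift-bot, the pack-bot, the weld-bot | the right bank: the cut-bot, the grip-bot, the paint-bot]
9. Boatman goes to the right bank with the pack-bot.  [the left bank: the lift-bot, the weld-bot | the right bank: the cut-bot, the grip-bot, the pack-bot, the paint-bot]
10. Boatman goes back to the left bank alone.  [the left bank: the lift-bot, the weld-bot | the right bank: the cut-bot, the grip-bot, the pack-bot, the paint-bot]
11. Boatman goes to the right bank with the lift-bot.  [the left bank: the weld-bot | the right bank: the cut-bot, the grip-bot, the lift-bot, the pack-bot, the paint-bot]
12. Boatman goes back to the left bank alone.  [the left bank: the weld-bot | the right bank: the cut-bot, the grip-bot, the lift-bot, the pack-bot, the paint-bot]
13. Boatman goes to the right bank with the weld-bot.  [the left bank: — | the right bank: the cut-bot, the grip-bot, the lift-bot, the pack-bot, the paint-bot, the weld-bot]

13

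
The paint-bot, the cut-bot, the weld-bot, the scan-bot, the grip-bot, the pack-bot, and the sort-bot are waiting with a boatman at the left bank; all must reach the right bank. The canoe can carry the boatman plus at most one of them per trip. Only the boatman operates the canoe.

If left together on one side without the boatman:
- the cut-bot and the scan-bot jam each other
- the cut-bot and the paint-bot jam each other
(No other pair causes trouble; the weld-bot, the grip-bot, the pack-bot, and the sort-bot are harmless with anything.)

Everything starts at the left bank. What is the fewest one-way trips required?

15

Counting alone: the boatman can take at most 1 across per trip to the right bank, so moving all 7 needs at least 7 loaded trips out, with a return between consecutive ones — at least 13 crossings.
The safety rule pushes this higher. Following every safe sequence of crossings, the most of the 7 that can be at the right bank as the canoe arrives there on crossing 13 is 6 — never all 7.
So no plan with fewer than 15 crossings exists, and this one achieves 15:
1. Boatman goes to the right bank with the cut-bot.
2. Boatman goes back to the left bank alone.
3. Boatman goes to the right bank with the paint-bot.
4. Boatman goes back to the left bank with the cut-bot.
5. Boatman goes to the right bank with the scan-bot.
6. Boatman goes back to the left bank alone.
7. Boatman goes to the right bank with the weld-bot.
8. Boatman goes back to the left bank alone.
9. Boatman goes to the right bank with the grip-bot.
10. Boatman goes back to the left bank alone.
11. Boatman goes to the right bank with the pack-bot.
12. Boatman goes back to the left bank alone.
13. Boatman goes to the right bank with the sort-bot.
14. Boatman goes back to the left bank alone.
15. Boatman goes to the right bank with the cut-bot.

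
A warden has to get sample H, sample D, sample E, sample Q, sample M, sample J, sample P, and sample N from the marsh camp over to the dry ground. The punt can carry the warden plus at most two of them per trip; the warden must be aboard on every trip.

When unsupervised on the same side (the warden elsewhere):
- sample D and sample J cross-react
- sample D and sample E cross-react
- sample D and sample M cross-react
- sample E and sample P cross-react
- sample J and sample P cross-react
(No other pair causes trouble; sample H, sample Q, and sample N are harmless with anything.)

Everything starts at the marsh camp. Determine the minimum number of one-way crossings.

9

Counting alone: the warden can take at most 2 across per trip to the dry ground, so moving all 8 needs at least 4 loaded trips out, with a return between consecutive ones — at least 7 crossings.
The safety rule pushes this higher. Following every safe sequence of crossings, the most of the 8 that can be at the dry ground as the punt arrives there on crossing 7 is 7 — never all 8.
So no plan with fewer than 9 crossings exists, and this one achieves 9:
1. Warden goes to the dry ground with sample D and sample P.
2. Warden goes back to the marsh camp alone.
3. Warden goes to the dry ground with sample E and sample H.
4. Warden goes back to the marsh camp with sample D and sample P.
5. Warden goes to the dry ground with sample J and sample M.
6. Warden goes back to the marsh camp alone.
7. Warden goes to the dry ground with sample N and sample Q.
8. Warden goes back to the marsh camp alone.
9. Warden goes to the dry ground with sample D and sample P.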